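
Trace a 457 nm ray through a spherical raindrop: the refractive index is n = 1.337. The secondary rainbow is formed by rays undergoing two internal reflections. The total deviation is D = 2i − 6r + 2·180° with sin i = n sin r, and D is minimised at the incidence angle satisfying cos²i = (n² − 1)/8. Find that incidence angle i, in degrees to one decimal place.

cos²i = (1.337² − 1)/8 = (1.78757 − 1)/8 = 0.09845.
cos i = 0.31376, so i = 71.714°.

71.7°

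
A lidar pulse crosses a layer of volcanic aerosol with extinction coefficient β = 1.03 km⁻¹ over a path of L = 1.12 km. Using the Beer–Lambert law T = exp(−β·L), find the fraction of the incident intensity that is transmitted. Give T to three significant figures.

0.315

τ = β·L = 1.03 × 1.12 = 1.1536.
T = exp(−1.1536) = 0.3155.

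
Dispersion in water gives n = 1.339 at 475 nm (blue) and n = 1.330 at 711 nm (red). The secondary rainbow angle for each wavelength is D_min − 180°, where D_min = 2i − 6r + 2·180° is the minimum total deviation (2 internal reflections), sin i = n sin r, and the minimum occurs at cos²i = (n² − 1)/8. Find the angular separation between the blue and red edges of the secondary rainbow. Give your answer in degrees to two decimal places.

2.35°

At 475 nm (n = 1.339): cos²i = 0.09912 → i = 71.650°, r = 45.141°, D_min = 232.451°, rainbow angle = 52.451°.
At 711 nm (n = 1.330): cos²i = 0.09611 → i = 71.940°, r = 45.630°, D_min = 230.101°, rainbow angle = 50.101°.
Angular width = |52.451° − 50.101°| = 2.350°.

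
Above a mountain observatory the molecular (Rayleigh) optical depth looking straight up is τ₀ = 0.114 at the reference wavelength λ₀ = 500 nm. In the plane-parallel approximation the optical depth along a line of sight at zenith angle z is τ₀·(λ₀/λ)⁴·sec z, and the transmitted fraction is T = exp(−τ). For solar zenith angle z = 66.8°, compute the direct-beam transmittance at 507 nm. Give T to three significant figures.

0.761

sec 66.8° = 2.5384.
τ = 0.114 × (500/507)⁴ × 2.5384 = 0.114 × 0.9459 × 2.5384 = 0.2737.
T = exp(−0.2737) = 0.7605.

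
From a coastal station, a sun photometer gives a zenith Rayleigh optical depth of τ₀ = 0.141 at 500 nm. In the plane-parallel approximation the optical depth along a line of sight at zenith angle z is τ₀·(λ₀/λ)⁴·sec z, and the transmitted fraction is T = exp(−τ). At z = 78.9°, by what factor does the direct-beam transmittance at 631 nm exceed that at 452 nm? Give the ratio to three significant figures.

Airmass: sec 78.9° = 5.1942.
τ(631 nm) = 0.141 × (500/631)⁴ × 5.1942 = 0.141 × 0.3942 × 5.1942 = 0.2887.
τ(452 nm) = 0.141 × (500/452)⁴ × 5.1942 = 0.141 × 1.4974 × 5.1942 = 1.0966.
T(631)/T(452) = exp(τ_B − τ_A) = exp(0.8079) = 2.2432.

2.24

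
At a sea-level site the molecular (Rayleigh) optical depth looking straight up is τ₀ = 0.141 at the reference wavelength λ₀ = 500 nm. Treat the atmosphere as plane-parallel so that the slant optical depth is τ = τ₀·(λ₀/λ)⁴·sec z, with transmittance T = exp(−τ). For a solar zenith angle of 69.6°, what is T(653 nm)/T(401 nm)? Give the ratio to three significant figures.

Airmass: sec 69.6° = 2.8688.
τ(653 nm) = 0.141 × (500/653)⁴ × 2.8688 = 0.141 × 0.3437 × 2.8688 = 0.1390.
τ(401 nm) = 0.141 × (500/401)⁴ × 2.8688 = 0.141 × 2.4171 × 2.8688 = 0.9778.
T(653)/T(401) = exp(τ_B − τ_A) = exp(0.8387) = 2.3134.

2.31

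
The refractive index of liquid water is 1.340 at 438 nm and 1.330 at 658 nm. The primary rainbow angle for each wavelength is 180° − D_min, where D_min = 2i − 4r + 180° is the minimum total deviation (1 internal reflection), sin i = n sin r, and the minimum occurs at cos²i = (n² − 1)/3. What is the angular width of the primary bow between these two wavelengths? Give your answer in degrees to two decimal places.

1.45°

At 438 nm (n = 1.340): cos²i = 0.26520 → i = 59.004°, r = 39.770°, D_min = 138.929°, rainbow angle = 41.071°.
At 658 nm (n = 1.330): cos²i = 0.25630 → i = 59.585°, r = 40.422°, D_min = 137.484°, rainbow angle = 42.516°.
Angular width = |41.071° − 42.516°| = 1.445°.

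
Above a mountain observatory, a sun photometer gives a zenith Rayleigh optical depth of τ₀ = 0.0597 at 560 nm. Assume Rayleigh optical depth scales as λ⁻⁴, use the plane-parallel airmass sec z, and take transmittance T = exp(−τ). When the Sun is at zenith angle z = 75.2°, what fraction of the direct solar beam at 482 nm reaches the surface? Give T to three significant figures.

sec 75.2° = 3.9147.
τ = 0.0597 × (560/482)⁴ × 3.9147 = 0.0597 × 1.8221 × 3.9147 = 0.4258.
T = exp(−0.4258) = 0.6532.

0.653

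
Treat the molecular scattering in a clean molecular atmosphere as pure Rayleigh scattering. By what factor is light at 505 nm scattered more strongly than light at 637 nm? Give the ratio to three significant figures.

2.53

Rayleigh scattering ∝ λ⁻⁴, so the ratio of coefficients is the inverse fourth power of the wavelength ratio.
σ(505)/σ(637) = (637/505)⁴ = (1.2614)⁴ = 2.532.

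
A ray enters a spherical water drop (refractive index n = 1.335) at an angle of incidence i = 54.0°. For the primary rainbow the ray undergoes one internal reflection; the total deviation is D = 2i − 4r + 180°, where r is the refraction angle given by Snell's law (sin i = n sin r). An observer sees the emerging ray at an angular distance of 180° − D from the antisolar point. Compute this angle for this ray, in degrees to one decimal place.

sin r = sin 54.0° / 1.335 = 0.8090/1.335 = 0.6060; r = 37.30°.
D = 2·54.0° − 4·37.30° + 180° = 108.00° − 149.20° + 180° = 138.80°.
Angle from antisolar point = 180° − D = 41.20°.

41.2°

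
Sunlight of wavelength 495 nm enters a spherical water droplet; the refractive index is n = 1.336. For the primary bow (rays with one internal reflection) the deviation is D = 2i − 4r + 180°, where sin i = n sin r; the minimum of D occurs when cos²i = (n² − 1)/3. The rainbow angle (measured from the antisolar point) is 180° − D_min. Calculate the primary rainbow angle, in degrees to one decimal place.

cos²i = (1.78490 − 1)/3 = 0.26163; i = arccos(0.51150) = 59.236°.
sin r = sin 59.236°/1.336 = 0.64318; r = 40.029°.
D_min = 2·59.236° − 4·40.029° + 180° = 138.356°.
Rainbow angle = 180° − D_min = 41.644°.

41.6°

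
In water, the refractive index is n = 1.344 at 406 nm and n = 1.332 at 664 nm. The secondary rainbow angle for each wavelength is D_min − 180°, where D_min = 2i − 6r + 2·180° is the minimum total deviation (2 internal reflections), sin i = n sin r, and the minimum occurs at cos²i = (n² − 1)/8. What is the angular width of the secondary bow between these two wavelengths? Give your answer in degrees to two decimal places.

At 406 nm (n = 1.344): cos²i = 0.10079 → i = 71.490°, r = 44.874°, D_min = 233.733°, rainbow angle = 53.733°.
At 664 nm (n = 1.332): cos²i = 0.09678 → i = 71.875°, r = 45.520°, D_min = 230.628°, rainbow angle = 50.628°.
Angular width = |53.733° − 50.628°| = 3.104°.

3.10°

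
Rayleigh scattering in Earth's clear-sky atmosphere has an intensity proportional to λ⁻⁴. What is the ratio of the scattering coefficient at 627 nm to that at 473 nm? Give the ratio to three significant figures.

0.324

Rayleigh scattering ∝ λ⁻⁴, so the ratio of coefficients is the inverse fourth power of the wavelength ratio.
σ(627)/σ(473) = (473/627)⁴ = (0.7544)⁴ = 0.3239.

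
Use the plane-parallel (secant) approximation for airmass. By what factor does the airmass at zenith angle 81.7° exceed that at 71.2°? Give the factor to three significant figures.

2.23

X(81.7°)/X(71.2°) = sec 81.7° / sec 71.2° = cos 71.2° / cos 81.7° = 0.3223/0.1444 = 2.2324.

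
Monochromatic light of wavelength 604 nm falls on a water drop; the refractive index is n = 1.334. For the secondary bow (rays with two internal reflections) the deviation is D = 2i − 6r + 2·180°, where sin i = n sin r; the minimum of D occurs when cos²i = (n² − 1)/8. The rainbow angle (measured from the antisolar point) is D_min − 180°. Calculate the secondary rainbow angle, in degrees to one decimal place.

51.2°

cos²i = (1.77956 − 1)/8 = 0.09744; i = arccos(0.31216) = 71.810°.
sin r = sin 71.810°/1.334 = 0.71217; r = 45.411°.
D_min = 2·71.810° − 6·45.411° + 360° = 231.153°.
Rainbow angle = D_min − 180° = 51.153°.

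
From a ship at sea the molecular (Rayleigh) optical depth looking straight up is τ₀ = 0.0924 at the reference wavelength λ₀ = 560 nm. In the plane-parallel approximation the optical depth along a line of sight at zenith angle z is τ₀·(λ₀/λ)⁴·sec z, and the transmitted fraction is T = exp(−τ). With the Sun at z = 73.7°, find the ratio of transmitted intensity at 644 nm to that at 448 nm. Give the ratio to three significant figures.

Airmass: sec 73.7° = 3.5629.
τ(644 nm) = 0.0924 × (560/644)⁴ × 3.5629 = 0.0924 × 0.5718 × 3.5629 = 0.1882.
τ(448 nm) = 0.0924 × (560/448)⁴ × 3.5629 = 0.0924 × 2.4414 × 3.5629 = 0.8038.
T(644)/T(448) = exp(τ_B − τ_A) = exp(0.6155) = 1.8506.

1.85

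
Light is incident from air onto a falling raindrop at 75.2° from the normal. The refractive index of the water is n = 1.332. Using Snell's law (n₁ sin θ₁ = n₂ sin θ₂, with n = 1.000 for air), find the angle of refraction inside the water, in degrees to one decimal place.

Snell: sin θ_r = sin θ_i / n = sin 75.2° / 1.332 = 0.9668 / 1.332 = 0.7258.
θ_r = arcsin(0.7258) = 46.54°.

46.5°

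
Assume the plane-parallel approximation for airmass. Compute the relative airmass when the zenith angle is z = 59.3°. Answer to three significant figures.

X = sec z = 1/cos 59.3° = 1/0.5105 = 1.9587.

1.96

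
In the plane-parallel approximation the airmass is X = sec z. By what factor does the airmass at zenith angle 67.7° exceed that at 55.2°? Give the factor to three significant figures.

1.50

X(67.7°)/X(55.2°) = sec 67.7° / sec 55.2° = cos 55.2° / cos 67.7° = 0.5707/0.3795 = 1.5040.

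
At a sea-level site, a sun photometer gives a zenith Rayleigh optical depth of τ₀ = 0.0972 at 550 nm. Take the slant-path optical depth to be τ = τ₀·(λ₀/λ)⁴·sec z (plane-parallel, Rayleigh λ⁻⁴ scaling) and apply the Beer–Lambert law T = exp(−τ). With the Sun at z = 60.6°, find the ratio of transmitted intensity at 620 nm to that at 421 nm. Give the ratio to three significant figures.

1.57

Airmass: sec 60.6° = 2.0371.
τ(620 nm) = 0.0972 × (550/620)⁴ × 2.0371 = 0.0972 × 0.6193 × 2.0371 = 0.1226.
τ(421 nm) = 0.0972 × (550/421)⁴ × 2.0371 = 0.0972 × 2.9129 × 2.0371 = 0.5768.
T(620)/T(421) = exp(τ_B − τ_A) = exp(0.4541) = 1.5748.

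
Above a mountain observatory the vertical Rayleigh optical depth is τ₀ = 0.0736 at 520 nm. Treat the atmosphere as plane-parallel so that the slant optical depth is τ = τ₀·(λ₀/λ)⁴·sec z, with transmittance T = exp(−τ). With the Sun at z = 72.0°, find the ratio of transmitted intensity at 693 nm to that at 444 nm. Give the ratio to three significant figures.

1.45

Airmass: sec 72.0° = 3.2361.
τ(693 nm) = 0.0736 × (520/693)⁴ × 3.2361 = 0.0736 × 0.3170 × 3.2361 = 0.0755.
τ(444 nm) = 0.0736 × (520/444)⁴ × 3.2361 = 0.0736 × 1.8814 × 3.2361 = 0.4481.
T(693)/T(444) = exp(τ_B − τ_A) = exp(0.3726) = 1.4515.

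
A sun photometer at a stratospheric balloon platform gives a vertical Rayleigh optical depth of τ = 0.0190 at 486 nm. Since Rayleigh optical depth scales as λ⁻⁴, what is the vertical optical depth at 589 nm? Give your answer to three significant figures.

0.00881

τ(589 nm) = τ(486 nm) × (486/589)⁴ = 0.0190 × (0.8251)⁴ = 0.0190 × 0.4635 = 0.0088.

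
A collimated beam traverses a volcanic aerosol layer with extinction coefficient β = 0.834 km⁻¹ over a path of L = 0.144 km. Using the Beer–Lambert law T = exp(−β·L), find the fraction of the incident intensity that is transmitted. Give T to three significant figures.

0.887

τ = β·L = 0.834 × 0.144 = 0.1201.
T = exp(−0.1201) = 0.8868.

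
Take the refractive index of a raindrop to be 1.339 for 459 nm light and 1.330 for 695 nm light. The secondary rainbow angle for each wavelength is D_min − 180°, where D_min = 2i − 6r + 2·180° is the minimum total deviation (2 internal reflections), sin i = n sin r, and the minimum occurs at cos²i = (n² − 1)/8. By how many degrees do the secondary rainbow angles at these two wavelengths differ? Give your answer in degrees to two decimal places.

2.35°

At 459 nm (n = 1.339): cos²i = 0.09912 → i = 71.650°, r = 45.141°, D_min = 232.451°, rainbow angle = 52.451°.
At 695 nm (n = 1.330): cos²i = 0.09611 → i = 71.940°, r = 45.630°, D_min = 230.101°, rainbow angle = 50.101°.
Angular width = |52.451° − 50.101°| = 2.350°.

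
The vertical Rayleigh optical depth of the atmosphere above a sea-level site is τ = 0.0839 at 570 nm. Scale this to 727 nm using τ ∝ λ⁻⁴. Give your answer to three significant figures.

0.0317

τ(727 nm) = τ(570 nm) × (570/727)⁴ = 0.0839 × (0.7840)⁴ = 0.0839 × 0.3779 = 0.0317.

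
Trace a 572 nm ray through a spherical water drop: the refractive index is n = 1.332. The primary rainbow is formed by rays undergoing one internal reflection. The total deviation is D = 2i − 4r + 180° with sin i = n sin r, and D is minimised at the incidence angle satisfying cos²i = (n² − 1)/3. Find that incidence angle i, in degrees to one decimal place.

cos²i = (1.332² − 1)/3 = (1.77422 − 1)/3 = 0.25807.
cos i = 0.50801, so i = 59.469°.

59.5°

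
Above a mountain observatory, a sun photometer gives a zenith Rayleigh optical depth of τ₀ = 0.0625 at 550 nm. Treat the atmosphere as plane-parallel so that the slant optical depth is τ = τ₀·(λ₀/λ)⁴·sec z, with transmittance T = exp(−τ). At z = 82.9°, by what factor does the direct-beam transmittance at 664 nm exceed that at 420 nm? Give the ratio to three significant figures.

Airmass: sec 82.9° = 8.0905.
τ(664 nm) = 0.0625 × (550/664)⁴ × 8.0905 = 0.0625 × 0.4707 × 8.0905 = 0.2380.
τ(420 nm) = 0.0625 × (550/420)⁴ × 8.0905 = 0.0625 × 2.9407 × 8.0905 = 1.4870.
T(664)/T(420) = exp(τ_B − τ_A) = exp(1.2490) = 3.4867.

3.49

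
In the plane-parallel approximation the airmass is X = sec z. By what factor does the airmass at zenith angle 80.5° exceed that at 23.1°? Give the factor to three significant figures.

X(80.5°)/X(23.1°) = sec 80.5° / sec 23.1° = cos 23.1° / cos 80.5° = 0.9198/0.1650 = 5.5731.

5.57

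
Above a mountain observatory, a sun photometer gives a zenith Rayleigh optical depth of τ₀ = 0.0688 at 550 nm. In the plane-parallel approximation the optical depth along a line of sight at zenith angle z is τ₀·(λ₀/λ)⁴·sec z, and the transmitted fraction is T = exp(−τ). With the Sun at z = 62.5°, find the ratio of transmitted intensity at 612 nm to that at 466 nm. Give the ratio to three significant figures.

1.21

Airmass: sec 62.5° = 2.1657.
τ(612 nm) = 0.0688 × (550/612)⁴ × 2.1657 = 0.0688 × 0.6523 × 2.1657 = 0.0972.
τ(466 nm) = 0.0688 × (550/466)⁴ × 2.1657 = 0.0688 × 1.9405 × 2.1657 = 0.2891.
T(612)/T(466) = exp(τ_B − τ_A) = exp(0.1919) = 1.2116.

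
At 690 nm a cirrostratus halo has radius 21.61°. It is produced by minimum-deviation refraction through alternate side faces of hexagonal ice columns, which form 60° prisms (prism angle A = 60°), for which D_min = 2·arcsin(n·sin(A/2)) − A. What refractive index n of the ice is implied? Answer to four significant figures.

1.307

Rearranging: n = sin((D_min + A)/2) / sin(A/2).
(D_min + A)/2 = (21.61° + 60°)/2 = 40.805°.
n = sin 40.805° / sin 30° = 0.6535 / 0.5000 = 1.3070.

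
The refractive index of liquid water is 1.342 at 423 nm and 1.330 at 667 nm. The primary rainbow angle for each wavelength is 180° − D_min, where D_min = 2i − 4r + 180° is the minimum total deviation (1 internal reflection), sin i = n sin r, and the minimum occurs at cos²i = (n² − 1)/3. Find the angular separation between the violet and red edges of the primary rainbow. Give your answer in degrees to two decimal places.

1.73°

At 423 nm (n = 1.342): cos²i = 0.26699 → i = 58.888°, r = 39.641°, D_min = 139.213°, rainbow angle = 40.787°.
At 667 nm (n = 1.330): cos²i = 0.25630 → i = 59.585°, r = 40.422°, D_min = 137.484°, rainbow angle = 42.516°.
Angular width = |40.787° − 42.516°| = 1.729°.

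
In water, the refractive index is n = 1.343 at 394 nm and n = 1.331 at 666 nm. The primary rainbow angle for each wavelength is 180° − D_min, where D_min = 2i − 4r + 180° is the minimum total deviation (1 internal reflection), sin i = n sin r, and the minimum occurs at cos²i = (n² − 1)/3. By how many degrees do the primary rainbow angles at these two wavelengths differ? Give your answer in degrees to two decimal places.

At 394 nm (n = 1.343): cos²i = 0.26788 → i = 58.830°, r = 39.577°, D_min = 139.354°, rainbow angle = 40.646°.
At 666 nm (n = 1.331): cos²i = 0.25719 → i = 59.527°, r = 40.356°, D_min = 137.630°, rainbow angle = 42.370°.
Angular width = |40.646° − 42.370°| = 1.724°.

1.72°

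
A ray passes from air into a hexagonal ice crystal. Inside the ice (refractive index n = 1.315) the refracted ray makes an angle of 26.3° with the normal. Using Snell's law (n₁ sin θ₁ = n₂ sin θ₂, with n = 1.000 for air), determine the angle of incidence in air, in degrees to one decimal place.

Snell: sin θ_i = n · sin θ_r = 1.315 × sin 26.3° = 1.315 × 0.4431 = 0.5826.
θ_i = arcsin(0.5826) = 35.64°.

35.6°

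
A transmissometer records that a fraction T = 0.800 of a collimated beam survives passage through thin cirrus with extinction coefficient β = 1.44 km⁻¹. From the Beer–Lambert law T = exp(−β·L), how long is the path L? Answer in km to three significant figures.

Beer–Lambert: T = exp(−βL) ⇒ L = −ln(T)/β = −ln(0.800)/1.44 = 0.2231/1.44 = 0.155 km.

0.155 km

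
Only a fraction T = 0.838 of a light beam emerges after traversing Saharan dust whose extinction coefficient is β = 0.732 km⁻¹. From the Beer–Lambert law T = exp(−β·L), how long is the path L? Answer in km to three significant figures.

Beer–Lambert: T = exp(−βL) ⇒ L = −ln(T)/β = −ln(0.838)/0.732 = 0.1767/0.732 = 0.2414 km.

0.241 km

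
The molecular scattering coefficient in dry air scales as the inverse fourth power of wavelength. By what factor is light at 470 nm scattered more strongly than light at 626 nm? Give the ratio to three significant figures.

Rayleigh scattering ∝ λ⁻⁴, so the ratio of coefficients is the inverse fourth power of the wavelength ratio.
σ(470)/σ(626) = (626/470)⁴ = (1.3319)⁴ = 3.147.

3.15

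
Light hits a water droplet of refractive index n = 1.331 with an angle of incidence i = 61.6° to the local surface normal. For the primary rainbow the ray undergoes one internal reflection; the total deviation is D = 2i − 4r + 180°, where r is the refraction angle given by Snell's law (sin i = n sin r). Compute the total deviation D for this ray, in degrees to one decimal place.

137.7°

sin r = sin 61.6° / 1.331 = 0.8796/1.331 = 0.6609; r = 41.37°.
D = 2·61.6° − 4·41.37° + 180° = 123.20° − 165.47° + 180° = 137.73°.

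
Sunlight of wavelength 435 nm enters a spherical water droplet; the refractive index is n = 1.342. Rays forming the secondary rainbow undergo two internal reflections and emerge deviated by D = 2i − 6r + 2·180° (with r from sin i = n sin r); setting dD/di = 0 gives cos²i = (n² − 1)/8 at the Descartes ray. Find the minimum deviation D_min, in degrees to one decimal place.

cos²i = (1.80096 − 1)/8 = 0.10012; i = arccos(0.31642) = 71.554°.
sin r = sin 71.554°/1.342 = 0.70687; r = 44.981°.
D_min = 2·71.554° − 6·44.981° + 360° = 233.222°.

233.2°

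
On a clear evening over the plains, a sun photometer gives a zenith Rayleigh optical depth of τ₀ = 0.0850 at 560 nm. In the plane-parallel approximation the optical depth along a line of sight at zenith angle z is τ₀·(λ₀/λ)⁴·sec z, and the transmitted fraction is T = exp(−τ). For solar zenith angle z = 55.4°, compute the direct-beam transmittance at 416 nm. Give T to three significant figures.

sec 55.4° = 1.7610.
τ = 0.0850 × (560/416)⁴ × 1.7610 = 0.0850 × 3.2838 × 1.7610 = 0.4916.
T = exp(−0.4916) = 0.6117.

0.612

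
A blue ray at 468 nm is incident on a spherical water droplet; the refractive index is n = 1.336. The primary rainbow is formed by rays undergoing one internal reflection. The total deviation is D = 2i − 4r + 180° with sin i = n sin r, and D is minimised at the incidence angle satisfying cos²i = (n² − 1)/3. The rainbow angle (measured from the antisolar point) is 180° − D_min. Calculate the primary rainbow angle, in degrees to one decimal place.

cos²i = (1.78490 − 1)/3 = 0.26163; i = arccos(0.51150) = 59.236°.
sin r = sin 59.236°/1.336 = 0.64318; r = 40.029°.
D_min = 2·59.236° − 4·40.029° + 180° = 138.356°.
Rainbow angle = 180° − D_min = 41.644°.

41.6°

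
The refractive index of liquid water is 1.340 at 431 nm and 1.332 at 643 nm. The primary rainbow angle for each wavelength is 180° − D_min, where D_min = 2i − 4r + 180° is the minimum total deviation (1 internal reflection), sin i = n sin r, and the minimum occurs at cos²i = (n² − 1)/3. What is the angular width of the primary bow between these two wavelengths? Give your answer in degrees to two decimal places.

At 431 nm (n = 1.340): cos²i = 0.26520 → i = 59.004°, r = 39.770°, D_min = 138.929°, rainbow angle = 41.071°.
At 643 nm (n = 1.332): cos²i = 0.25807 → i = 59.469°, r = 40.290°, D_min = 137.776°, rainbow angle = 42.224°.
Angular width = |41.071° − 42.224°| = 1.153°.

1.15°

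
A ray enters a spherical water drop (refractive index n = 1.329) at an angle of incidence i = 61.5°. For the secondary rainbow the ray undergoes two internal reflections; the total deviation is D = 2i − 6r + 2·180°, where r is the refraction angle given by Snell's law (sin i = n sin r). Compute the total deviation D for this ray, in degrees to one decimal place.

sin r = sin 61.5° / 1.329 = 0.8788/1.329 = 0.6613; r = 41.40°.
D = 2·61.5° − 6·41.40° + 2·180° = 123.00° − 248.38° + 360° = 234.62°.

234.6°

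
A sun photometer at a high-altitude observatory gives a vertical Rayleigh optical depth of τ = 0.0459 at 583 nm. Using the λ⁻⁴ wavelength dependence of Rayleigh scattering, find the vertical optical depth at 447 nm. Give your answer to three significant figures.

τ(447 nm) = τ(583 nm) × (583/447)⁴ = 0.0459 × (1.3043)⁴ = 0.0459 × 2.8936 = 0.1328.

0.133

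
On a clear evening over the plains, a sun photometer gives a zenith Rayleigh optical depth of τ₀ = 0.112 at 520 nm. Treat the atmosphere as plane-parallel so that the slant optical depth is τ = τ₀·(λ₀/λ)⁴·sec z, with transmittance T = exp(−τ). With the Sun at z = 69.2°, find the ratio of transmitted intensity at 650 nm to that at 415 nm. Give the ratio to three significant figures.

1.91

Airmass: sec 69.2° = 2.8161.
τ(650 nm) = 0.112 × (520/650)⁴ × 2.8161 = 0.112 × 0.4096 × 2.8161 = 0.1292.
τ(415 nm) = 0.112 × (520/415)⁴ × 2.8161 = 0.112 × 2.4650 × 2.8161 = 0.7775.
T(650)/T(415) = exp(τ_B − τ_A) = exp(0.6483) = 1.9122.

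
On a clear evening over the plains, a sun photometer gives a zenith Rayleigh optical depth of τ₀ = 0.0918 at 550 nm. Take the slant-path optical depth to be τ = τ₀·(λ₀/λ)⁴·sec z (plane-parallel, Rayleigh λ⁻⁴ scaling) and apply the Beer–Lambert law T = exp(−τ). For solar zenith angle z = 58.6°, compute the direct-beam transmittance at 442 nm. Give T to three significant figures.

sec 58.6° = 1.9194.
τ = 0.0918 × (550/442)⁴ × 1.9194 = 0.0918 × 2.3975 × 1.9194 = 0.4224.
T = exp(−0.4224) = 0.6554.

0.655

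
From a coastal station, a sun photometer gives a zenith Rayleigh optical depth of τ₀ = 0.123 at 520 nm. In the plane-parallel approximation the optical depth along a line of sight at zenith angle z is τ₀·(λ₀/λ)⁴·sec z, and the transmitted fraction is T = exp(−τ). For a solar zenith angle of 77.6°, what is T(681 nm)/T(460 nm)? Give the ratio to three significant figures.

2.10

Airmass: sec 77.6° = 4.6569.
τ(681 nm) = 0.123 × (520/681)⁴ × 4.6569 = 0.123 × 0.3400 × 4.6569 = 0.1947.
τ(460 nm) = 0.123 × (520/460)⁴ × 4.6569 = 0.123 × 1.6330 × 4.6569 = 0.9354.
T(681)/T(460) = exp(τ_B − τ_A) = exp(0.7406) = 2.0973.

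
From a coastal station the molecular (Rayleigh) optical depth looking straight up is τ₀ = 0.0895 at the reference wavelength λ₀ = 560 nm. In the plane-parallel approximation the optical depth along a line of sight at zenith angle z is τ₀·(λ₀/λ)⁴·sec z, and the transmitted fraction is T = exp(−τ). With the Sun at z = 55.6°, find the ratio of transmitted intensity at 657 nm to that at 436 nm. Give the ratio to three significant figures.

1.42

Airmass: sec 55.6° = 1.7700.
τ(657 nm) = 0.0895 × (560/657)⁴ × 1.7700 = 0.0895 × 0.5278 × 1.7700 = 0.0836.
τ(436 nm) = 0.0895 × (560/436)⁴ × 1.7700 = 0.0895 × 2.7215 × 1.7700 = 0.4311.
T(657)/T(436) = exp(τ_B − τ_A) = exp(0.3475) = 1.4155.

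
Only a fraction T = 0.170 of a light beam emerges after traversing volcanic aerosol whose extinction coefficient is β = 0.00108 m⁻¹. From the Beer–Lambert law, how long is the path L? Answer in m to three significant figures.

Beer–Lambert: T = exp(−βL) ⇒ L = −ln(T)/β = −ln(0.170)/0.00108 = 1.7720/0.00108 = 1641 m.

1640 m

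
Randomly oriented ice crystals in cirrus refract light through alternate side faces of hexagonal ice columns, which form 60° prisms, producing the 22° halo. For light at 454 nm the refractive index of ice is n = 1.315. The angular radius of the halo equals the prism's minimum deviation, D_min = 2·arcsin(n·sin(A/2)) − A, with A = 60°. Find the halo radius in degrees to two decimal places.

n·sin(A/2) = 1.315 × sin 30° = 1.315 × 0.5000 = 0.6575.
D_min = 2·arcsin(0.6575) − 60° = 2 × 41.109° − 60° = 22.219°.

22.22°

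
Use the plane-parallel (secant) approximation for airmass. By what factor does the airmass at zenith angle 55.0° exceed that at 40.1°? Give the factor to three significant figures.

X(55.0°)/X(40.1°) = sec 55.0° / sec 40.1° = cos 40.1° / cos 55.0° = 0.7649/0.5736 = 1.3336.

1.33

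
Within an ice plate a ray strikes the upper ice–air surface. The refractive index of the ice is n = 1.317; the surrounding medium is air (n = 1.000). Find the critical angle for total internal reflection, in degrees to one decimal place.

49.4°

sin θ_c = n_air / n = 1.000 / 1.317 = 0.7593.
θ_c = arcsin(0.7593) = 49.40°.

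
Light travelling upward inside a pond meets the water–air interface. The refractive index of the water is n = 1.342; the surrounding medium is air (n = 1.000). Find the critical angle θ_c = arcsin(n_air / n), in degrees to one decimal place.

48.2°

sin θ_c = n_air / n = 1.000 / 1.342 = 0.7452.
θ_c = arcsin(0.7452) = 48.17°.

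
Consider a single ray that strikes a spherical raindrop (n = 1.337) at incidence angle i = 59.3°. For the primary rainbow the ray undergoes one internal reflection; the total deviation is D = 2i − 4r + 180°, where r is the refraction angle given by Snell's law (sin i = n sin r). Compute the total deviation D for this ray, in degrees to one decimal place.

138.5°

sin r = sin 59.3° / 1.337 = 0.8599/1.337 = 0.6431; r = 40.02°.
D = 2·59.3° − 4·40.02° + 180° = 118.60° − 160.10° + 180° = 138.50°.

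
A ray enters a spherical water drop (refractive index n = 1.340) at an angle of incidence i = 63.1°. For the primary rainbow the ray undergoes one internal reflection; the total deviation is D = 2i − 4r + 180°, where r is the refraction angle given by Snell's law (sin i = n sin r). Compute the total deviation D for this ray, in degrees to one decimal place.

139.3°

sin r = sin 63.1° / 1.340 = 0.8918/1.340 = 0.6655; r = 41.72°.
D = 2·63.1° − 4·41.72° + 180° = 126.20° − 166.89° + 180° = 139.31°.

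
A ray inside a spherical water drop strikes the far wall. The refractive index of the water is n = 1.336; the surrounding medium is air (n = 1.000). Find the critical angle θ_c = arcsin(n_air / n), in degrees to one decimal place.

48.5°

sin θ_c = n_air / n = 1.000 / 1.336 = 0.7485.
θ_c = arcsin(0.7485) = 48.46°.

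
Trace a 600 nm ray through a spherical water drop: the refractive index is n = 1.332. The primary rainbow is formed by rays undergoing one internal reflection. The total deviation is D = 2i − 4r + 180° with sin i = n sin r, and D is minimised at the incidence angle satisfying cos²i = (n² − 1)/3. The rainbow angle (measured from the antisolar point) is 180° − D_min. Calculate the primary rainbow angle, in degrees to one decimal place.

42.2°

cos²i = (1.77422 − 1)/3 = 0.25807; i = arccos(0.50801) = 59.469°.
sin r = sin 59.469°/1.332 = 0.64666; r = 40.290°.
D_min = 2·59.469° − 4·40.290° + 180° = 137.776°.
Rainbow angle = 180° − D_min = 42.224°.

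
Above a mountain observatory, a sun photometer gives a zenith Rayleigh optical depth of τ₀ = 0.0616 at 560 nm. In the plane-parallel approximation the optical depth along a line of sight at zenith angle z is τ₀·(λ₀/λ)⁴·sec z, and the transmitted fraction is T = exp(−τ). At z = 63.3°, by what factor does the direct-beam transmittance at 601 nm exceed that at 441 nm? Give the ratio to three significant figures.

1.29

Airmass: sec 63.3° = 2.2256.
τ(601 nm) = 0.0616 × (560/601)⁴ × 2.2256 = 0.0616 × 0.7538 × 2.2256 = 0.1033.
τ(441 nm) = 0.0616 × (560/441)⁴ × 2.2256 = 0.0616 × 2.6001 × 2.2256 = 0.3565.
T(601)/T(441) = exp(τ_B − τ_A) = exp(0.2531) = 1.2880.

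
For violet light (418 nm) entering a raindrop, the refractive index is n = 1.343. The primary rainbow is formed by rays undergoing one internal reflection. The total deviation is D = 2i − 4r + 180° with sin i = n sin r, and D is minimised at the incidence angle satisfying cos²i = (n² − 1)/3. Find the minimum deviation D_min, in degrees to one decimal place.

cos²i = (1.80365 − 1)/3 = 0.26788; i = arccos(0.51757) = 58.830°.
sin r = sin 58.830°/1.343 = 0.63711; r = 39.577°.
D_min = 2·58.830° − 4·39.577° + 180° = 139.354°.

139.4°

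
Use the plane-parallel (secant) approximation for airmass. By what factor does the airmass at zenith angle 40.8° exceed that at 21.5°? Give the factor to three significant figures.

1.23

X(40.8°)/X(21.5°) = sec 40.8° / sec 21.5° = cos 21.5° / cos 40.8° = 0.9304/0.7570 = 1.2291.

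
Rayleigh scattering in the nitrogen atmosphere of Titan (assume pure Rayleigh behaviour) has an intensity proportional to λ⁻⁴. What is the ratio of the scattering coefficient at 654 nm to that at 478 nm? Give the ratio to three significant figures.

Rayleigh scattering ∝ λ⁻⁴, so the ratio of coefficients is the inverse fourth power of the wavelength ratio.
σ(654)/σ(478) = (478/654)⁴ = (0.7309)⁴ = 0.2854.

0.285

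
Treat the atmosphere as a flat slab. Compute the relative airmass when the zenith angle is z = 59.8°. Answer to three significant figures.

1.99

X = sec z = 1/cos 59.8° = 1/0.5030 = 1.9880.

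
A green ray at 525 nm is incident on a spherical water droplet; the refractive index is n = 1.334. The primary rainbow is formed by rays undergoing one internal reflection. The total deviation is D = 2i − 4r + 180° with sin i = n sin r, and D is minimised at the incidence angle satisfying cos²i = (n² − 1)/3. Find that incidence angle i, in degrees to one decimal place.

59.4°

cos²i = (1.334² − 1)/3 = (1.77956 − 1)/3 = 0.25985.
cos i = 0.50976, so i = 59.352°.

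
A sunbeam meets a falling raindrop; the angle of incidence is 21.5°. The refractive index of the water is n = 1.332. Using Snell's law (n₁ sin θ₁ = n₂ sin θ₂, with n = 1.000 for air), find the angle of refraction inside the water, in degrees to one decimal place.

16.0°

Snell: sin θ_r = sin θ_i / n = sin 21.5° / 1.332 = 0.3665 / 1.332 = 0.2752.
θ_r = arcsin(0.2752) = 15.97°.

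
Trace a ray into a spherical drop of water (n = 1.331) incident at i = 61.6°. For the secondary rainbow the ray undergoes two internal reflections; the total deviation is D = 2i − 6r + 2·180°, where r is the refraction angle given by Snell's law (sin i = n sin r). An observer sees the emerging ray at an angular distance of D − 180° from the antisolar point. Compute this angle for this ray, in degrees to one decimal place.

55.0°

sin r = sin 61.6° / 1.331 = 0.8796/1.331 = 0.6609; r = 41.37°.
D = 2·61.6° − 6·41.37° + 2·180° = 123.20° − 248.21° + 360° = 234.99°.
Angle from antisolar point = D − 180° = 54.99°.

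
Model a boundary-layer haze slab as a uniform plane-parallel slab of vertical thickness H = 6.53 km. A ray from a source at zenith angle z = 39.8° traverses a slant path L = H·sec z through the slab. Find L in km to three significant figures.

sec z = 1/cos 39.8° = 1.3016.
L = 6.53 × 1.3016 = 8.499 km.

8.50 km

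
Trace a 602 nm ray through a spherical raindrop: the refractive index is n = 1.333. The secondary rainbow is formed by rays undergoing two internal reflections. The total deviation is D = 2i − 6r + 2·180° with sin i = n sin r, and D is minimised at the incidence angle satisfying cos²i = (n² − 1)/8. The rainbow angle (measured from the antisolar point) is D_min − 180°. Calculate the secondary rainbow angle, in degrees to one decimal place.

cos²i = (1.77689 − 1)/8 = 0.09711; i = arccos(0.31163) = 71.843°.
sin r = sin 71.843°/1.333 = 0.71283; r = 45.466°.
D_min = 2·71.843° − 6·45.466° + 360° = 230.891°.
Rainbow angle = D_min − 180° = 50.891°.

50.9°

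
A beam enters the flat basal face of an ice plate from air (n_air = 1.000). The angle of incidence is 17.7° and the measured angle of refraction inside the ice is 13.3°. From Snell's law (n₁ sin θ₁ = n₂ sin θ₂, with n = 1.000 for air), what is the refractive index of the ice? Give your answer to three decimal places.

1.322

n = sin θ_i / sin θ_r = sin 17.7° / sin 13.3° = 0.3040 / 0.2300 = 1.3216.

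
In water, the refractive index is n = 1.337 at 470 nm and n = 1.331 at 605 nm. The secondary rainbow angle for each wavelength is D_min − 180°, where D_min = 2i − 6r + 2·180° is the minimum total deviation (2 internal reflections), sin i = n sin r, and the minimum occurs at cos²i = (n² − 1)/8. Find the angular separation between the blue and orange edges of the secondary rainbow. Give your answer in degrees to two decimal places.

At 470 nm (n = 1.337): cos²i = 0.09845 → i = 71.714°, r = 45.249°, D_min = 231.934°, rainbow angle = 51.934°.
At 605 nm (n = 1.331): cos²i = 0.09645 → i = 71.907°, r = 45.575°, D_min = 230.365°, rainbow angle = 50.365°.
Angular width = |51.934° − 50.365°| = 1.569°.

1.57°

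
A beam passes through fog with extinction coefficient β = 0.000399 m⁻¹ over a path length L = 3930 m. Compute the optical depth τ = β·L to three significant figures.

1.57

τ = β·L = 0.000399 × 3930 = 1.5681.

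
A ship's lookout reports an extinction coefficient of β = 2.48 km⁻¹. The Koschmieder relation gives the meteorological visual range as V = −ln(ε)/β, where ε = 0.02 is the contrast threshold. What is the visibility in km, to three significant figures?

V = −ln(0.02) / 2.48 = 3.912 / 2.48 = 1.5774 km.

1.58 km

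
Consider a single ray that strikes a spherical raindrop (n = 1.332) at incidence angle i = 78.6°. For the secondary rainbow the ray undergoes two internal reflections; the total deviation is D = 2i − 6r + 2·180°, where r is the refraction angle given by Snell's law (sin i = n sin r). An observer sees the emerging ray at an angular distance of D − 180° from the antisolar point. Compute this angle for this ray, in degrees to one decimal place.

52.9°

sin r = sin 78.6° / 1.332 = 0.9803/1.332 = 0.7359; r = 47.39°.
D = 2·78.6° − 6·47.39° + 2·180° = 157.20° − 284.32° + 360° = 232.88°.
Angle from antisolar point = D − 180° = 52.88°.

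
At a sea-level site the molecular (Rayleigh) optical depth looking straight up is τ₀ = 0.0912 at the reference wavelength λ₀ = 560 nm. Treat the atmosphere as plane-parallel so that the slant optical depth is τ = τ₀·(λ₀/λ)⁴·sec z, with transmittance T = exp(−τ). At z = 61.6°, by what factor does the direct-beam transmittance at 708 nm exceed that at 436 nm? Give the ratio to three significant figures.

Airmass: sec 61.6° = 2.1025.
τ(708 nm) = 0.0912 × (560/708)⁴ × 2.1025 = 0.0912 × 0.3914 × 2.1025 = 0.0750.
τ(436 nm) = 0.0912 × (560/436)⁴ × 2.1025 = 0.0912 × 2.7215 × 2.1025 = 0.5218.
T(708)/T(436) = exp(τ_B − τ_A) = exp(0.4468) = 1.5633.

1.56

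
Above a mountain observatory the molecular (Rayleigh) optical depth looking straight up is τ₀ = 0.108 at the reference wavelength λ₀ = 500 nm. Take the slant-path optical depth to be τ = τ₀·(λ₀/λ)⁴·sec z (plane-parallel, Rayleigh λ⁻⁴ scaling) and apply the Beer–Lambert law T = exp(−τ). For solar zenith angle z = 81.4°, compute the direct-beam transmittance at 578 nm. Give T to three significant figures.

sec 81.4° = 6.6874.
τ = 0.108 × (500/578)⁴ × 6.6874 = 0.108 × 0.5600 × 6.6874 = 0.4044.
T = exp(−0.4044) = 0.6674.

0.667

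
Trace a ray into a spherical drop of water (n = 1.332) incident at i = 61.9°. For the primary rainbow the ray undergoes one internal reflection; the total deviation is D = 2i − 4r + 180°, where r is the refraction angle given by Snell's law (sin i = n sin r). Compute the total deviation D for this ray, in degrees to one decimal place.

sin r = sin 61.9° / 1.332 = 0.8821/1.332 = 0.6623; r = 41.47°.
D = 2·61.9° − 4·41.47° + 180° = 123.80° − 165.89° + 180° = 137.91°.

137.9°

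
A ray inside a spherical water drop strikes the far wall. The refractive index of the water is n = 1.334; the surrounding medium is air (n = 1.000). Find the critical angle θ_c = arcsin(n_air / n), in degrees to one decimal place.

sin θ_c = n_air / n = 1.000 / 1.334 = 0.7496.
θ_c = arcsin(0.7496) = 48.56°.

48.6°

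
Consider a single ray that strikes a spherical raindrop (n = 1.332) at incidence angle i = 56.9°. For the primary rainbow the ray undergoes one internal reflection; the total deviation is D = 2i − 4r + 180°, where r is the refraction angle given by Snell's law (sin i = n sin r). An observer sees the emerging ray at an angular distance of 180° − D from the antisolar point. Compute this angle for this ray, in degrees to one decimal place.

sin r = sin 56.9° / 1.332 = 0.8377/1.332 = 0.6289; r = 38.97°.
D = 2·56.9° − 4·38.97° + 180° = 113.80° − 155.88° + 180° = 137.92°.
Angle from antisolar point = 180° − D = 42.08°.

42.1°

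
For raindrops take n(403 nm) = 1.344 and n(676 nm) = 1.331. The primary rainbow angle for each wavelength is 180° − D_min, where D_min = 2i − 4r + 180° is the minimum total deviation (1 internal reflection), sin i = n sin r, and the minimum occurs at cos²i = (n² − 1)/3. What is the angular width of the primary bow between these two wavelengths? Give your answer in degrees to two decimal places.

At 403 nm (n = 1.344): cos²i = 0.26878 → i = 58.772°, r = 39.512°, D_min = 139.495°, rainbow angle = 40.505°.
At 676 nm (n = 1.331): cos²i = 0.25719 → i = 59.527°, r = 40.356°, D_min = 137.630°, rainbow angle = 42.370°.
Angular width = |40.505° − 42.370°| = 1.865°.

1.86°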